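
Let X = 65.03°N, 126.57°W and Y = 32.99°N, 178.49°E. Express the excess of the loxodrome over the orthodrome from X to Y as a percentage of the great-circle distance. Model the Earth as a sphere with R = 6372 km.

2.4%

Great circle: σ = 0.7996 rad → d_gc = Rσ = 5095.1 km
Rhumb: Δφ = -0.5592, Δλ = -0.9589, Δψ = -0.8972, q = Δφ/Δψ = 0.6233 → d_rh = R√(Δφ²+q²Δλ²) = 5215.4 km
Excess = (5215.4 − 5095.1) / 5095.1 = 120.3 / 5095.1 = 2.36% ≈ 2.4%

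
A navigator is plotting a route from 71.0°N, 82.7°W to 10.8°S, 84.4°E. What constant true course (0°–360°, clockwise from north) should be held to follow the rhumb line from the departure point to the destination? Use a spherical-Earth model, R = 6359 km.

Δψ = ln[tan(π/4+φ₂/2)/tan(π/4+φ₁/2)] = -1.9773
Δλ = +2.9164 rad (taken the short way round)
course = atan2(Δλ, Δψ) = 124.14°

124.1°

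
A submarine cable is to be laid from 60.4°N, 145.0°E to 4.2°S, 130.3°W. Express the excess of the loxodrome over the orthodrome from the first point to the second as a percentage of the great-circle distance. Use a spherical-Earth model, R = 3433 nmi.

3.0%

Great circle: σ = 1.5890 rad → d_gc = Rσ = 5454.9 nmi
Rhumb: Δφ = -1.1275, Δλ = +1.4783, Δψ = -1.4044, q = Δφ/Δψ = 0.8028 → d_rh = R√(Δφ²+q²Δλ²) = 5619.8 nmi
Excess = (5619.8 − 5454.9) / 5454.9 = 164.9 / 5454.9 = 3.02% ≈ 3.0%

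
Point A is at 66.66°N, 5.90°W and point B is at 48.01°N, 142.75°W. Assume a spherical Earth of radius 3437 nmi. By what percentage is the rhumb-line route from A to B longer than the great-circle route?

Great circle: σ = 1.0598 rad → d_gc = Rσ = 3642.4 nmi
Rhumb: Δφ = -0.3255, Δλ = -2.3885, Δψ = -0.6195, q = Δφ/Δψ = 0.5254 → d_rh = R√(Δφ²+q²Δλ²) = 4456.0 nmi
Excess = (4456.0 − 3642.4) / 3642.4 = 813.6 / 3642.4 = 22.34% ≈ 22.3%

22.3%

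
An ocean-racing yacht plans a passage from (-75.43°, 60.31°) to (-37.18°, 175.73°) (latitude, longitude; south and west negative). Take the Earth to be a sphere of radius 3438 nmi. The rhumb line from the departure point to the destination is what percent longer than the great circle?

Great circle: σ = 1.0485 rad → d_gc = Rσ = 3604.8 nmi
Rhumb: Δφ = +0.6676, Δλ = +2.0145, Δψ = +1.3571, q = Δφ/Δψ = 0.4919 → d_rh = R√(Δφ²+q²Δλ²) = 4108.0 nmi
Excess = (4108.0 − 3604.8) / 3604.8 = 503.2 / 3604.8 = 13.96% ≈ 14.0%

14.0%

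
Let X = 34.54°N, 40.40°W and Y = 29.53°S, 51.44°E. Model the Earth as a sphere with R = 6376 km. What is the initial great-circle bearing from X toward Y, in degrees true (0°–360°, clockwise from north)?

N = sin Δλ·cos φ₂ = +0.8696;  D = cos φ₁ sin φ₂ − sin φ₁ cos φ₂ cos Δλ = -0.3902
initial course = atan2(N, D) = 114.16°

114.2°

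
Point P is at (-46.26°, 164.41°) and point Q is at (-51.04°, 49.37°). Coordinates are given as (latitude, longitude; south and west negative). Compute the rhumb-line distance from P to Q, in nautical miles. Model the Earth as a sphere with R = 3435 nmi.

4561 nmi

Δψ = ln[tan(π/4+φ₂/2)/tan(π/4+φ₁/2)] = -0.1264;  Δφ = -0.0834 rad,  Δλ = -2.0078 rad
q = Δφ/Δψ = 0.6600
d = R·√(Δφ² + q²Δλ²) = 3435·1.32773 = 4561 nmi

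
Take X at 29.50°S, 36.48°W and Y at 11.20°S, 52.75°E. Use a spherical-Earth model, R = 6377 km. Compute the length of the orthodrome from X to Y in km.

9333 km

cos σ = sin φ₁ sin φ₂ + cos φ₁ cos φ₂ cos Δλ
      = sin(-29.50°)sin(-11.20°) + cos(-29.50°)cos(-11.20°)cos(89.23°) = 0.1071
σ = 83.851° → d = Rσ = 6377·1.46347 = 9333 km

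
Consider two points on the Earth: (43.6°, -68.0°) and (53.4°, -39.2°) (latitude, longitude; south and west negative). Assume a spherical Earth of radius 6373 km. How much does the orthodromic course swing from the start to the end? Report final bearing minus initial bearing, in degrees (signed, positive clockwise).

Initial bearing θ₁ = atan2(sin Δλ cos φ₂, cos φ₁ sin φ₂ − sin φ₁ cos φ₂ cos Δλ) = 52.42°
Final bearing θ₂ = (initial bearing from the destination back to the start) + 180° = 74.26°
Δθ = θ₂ − θ₁ = +21.8°

+21.8°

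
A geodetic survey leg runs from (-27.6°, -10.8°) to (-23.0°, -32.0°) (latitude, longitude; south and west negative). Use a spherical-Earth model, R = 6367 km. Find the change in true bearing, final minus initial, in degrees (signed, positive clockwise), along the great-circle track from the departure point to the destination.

At departure: θ₁ = atan2(sin Δλ cos φ₂, cos φ₁ sin φ₂ − sin φ₁ cos φ₂ cos Δλ) = 278.77°
At arrival: θ₂ = atan2(sin Δλ cos φ₁, −cos φ₂ sin φ₁ + sin φ₂ cos φ₁ cos Δλ) = 287.92°
Δθ = θ₂ − θ₁ = +9.2°

+9.2°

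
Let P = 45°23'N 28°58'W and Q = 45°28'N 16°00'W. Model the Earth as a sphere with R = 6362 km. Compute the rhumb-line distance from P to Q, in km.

1011 km

Δψ = ln[tan(π/4+φ₂/2)/tan(π/4+φ₁/2)] = +0.0021;  Δφ = +0.0015 rad,  Δλ = +0.2263 rad
q = Δφ/Δψ = 0.7018
d = R·√(Δφ² + q²Δλ²) = 6362·0.15884 = 1011 km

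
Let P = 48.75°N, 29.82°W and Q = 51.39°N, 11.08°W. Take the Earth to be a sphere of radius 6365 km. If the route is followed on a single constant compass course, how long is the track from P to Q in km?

Δψ = ln[tan(π/4+φ₂/2)/tan(π/4+φ₁/2)] = +0.0718;  Δφ = +0.0461 rad,  Δλ = +0.3271 rad
q = Δφ/Δψ = 0.6416
d = R·√(Δφ² + q²Δλ²) = 6365·0.21486 = 1368 km

1368 km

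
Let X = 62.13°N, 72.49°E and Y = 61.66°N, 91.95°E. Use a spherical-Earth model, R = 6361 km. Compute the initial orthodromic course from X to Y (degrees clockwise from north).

84.3°

N = sin Δλ·cos φ₂ = +0.1581;  D = cos φ₁ sin φ₂ − sin φ₁ cos φ₂ cos Δλ = +0.0158
initial course = atan2(N, D) = 84.31°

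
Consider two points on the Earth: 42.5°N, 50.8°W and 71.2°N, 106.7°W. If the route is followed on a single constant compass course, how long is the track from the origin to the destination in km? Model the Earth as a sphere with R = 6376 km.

4512 km

Δψ = ln[tan(π/4+φ₂/2)/tan(π/4+φ₁/2)] = +0.9775;  Δφ = +0.5009 rad,  Δλ = -0.9756 rad
q = Δφ/Δψ = 0.5124
d = R·√(Δφ² + q²Δλ²) = 6376·0.70771 = 4512 km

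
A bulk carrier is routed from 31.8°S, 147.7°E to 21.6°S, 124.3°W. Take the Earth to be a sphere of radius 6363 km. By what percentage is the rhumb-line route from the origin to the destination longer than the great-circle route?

Great circle: σ = 1.3474 rad → d_gc = Rσ = 8573.4 km
Rhumb: Δφ = +0.1780, Δλ = +1.5359, Δψ = +0.1997, q = Δφ/Δψ = 0.8916 → d_rh = R√(Δφ²+q²Δλ²) = 8786.7 km
Excess = (8786.7 − 8573.4) / 8573.4 = 213.3 / 8573.4 = 2.49% ≈ 2.5%

2.5%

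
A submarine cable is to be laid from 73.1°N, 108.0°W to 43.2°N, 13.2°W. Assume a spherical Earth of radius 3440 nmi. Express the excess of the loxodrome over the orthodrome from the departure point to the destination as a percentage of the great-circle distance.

Great circle: σ = 0.8799 rad → d_gc = Rσ = 3026.8 nmi
Rhumb: Δφ = -0.5219, Δλ = +1.6546, Δψ = -1.0692, q = Δφ/Δψ = 0.4881 → d_rh = R√(Δφ²+q²Δλ²) = 3307.7 nmi
Excess = (3307.7 − 3026.8) / 3026.8 = 280.9 / 3026.8 = 9.28% ≈ 9.3%

9.3%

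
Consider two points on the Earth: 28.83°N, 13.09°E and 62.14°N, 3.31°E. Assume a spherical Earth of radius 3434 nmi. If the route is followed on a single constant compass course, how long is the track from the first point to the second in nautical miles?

Δψ = ln[tan(π/4+φ₂/2)/tan(π/4+φ₁/2)] = +0.8683;  Δφ = +0.5814 rad,  Δλ = -0.1707 rad
q = Δφ/Δψ = 0.6695
d = R·√(Δφ² + q²Δλ²) = 3434·0.59250 = 2035 nmi

2035 nmi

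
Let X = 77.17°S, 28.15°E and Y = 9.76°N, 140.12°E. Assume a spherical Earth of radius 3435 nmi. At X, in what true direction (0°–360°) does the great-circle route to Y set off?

109.4°

θ = atan2( sin Δλ·cos φ₂ ,  cos φ₁ sin φ₂ − sin φ₁ cos φ₂ cos Δλ )
  = atan2(+0.9140, -0.3219) = 109.40°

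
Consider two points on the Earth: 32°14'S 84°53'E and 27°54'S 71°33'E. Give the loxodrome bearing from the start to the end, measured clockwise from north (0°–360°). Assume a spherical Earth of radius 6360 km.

Meridional parts: M(φ₁)=-0.5948, M(φ₂)=-0.5074 → ΔM = +0.0874;  Δλ = -0.2327 rad
tan C = Δλ / ΔM = -2.6618 → C = 290.59°

290.6°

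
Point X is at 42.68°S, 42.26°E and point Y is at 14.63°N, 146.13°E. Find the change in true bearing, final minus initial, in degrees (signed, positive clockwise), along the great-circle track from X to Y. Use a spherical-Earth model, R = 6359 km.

-38.9°

Initial bearing θ₁ = atan2(sin Δλ cos φ₂, cos φ₁ sin φ₂ − sin φ₁ cos φ₂ cos Δλ) = 88.27°
Final bearing θ₂ = (initial bearing from the destination back to the start) + 180° = 49.41°
Δθ = θ₂ − θ₁ = -38.9°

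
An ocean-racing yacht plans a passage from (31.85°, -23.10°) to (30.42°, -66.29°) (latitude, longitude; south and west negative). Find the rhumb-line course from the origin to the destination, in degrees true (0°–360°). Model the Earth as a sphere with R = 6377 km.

267.8°

Meridional parts: M(φ₁)=+0.5869, M(φ₂)=+0.5578 → ΔM = -0.0292;  Δλ = -0.7538 rad
tan C = Δλ / ΔM = +25.8510 → C = 267.78°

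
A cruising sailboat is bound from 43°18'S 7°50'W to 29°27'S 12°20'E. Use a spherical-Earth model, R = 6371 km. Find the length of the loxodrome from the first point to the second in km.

2366 km

Rhumb course C = atan2(Δλ, Δψ) with Δψ = ln[tan(π/4+φ₂/2)/tan(π/4+φ₁/2)] = +0.3018, Δλ = +0.3520 → C = 49.39°
d = R·|Δφ| / |cos C| = 6371·0.24173 / 0.65088 = 2366 km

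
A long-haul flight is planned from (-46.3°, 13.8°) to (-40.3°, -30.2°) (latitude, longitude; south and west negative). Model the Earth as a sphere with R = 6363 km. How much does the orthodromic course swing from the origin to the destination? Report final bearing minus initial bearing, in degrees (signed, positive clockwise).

+31.0°

Initial bearing θ₁ = atan2(sin Δλ cos φ₂, cos φ₁ sin φ₂ − sin φ₁ cos φ₂ cos Δλ) = 264.58°
Final bearing θ₂ = (initial bearing from the destination back to the start) + 180° = 295.60°
Δθ = θ₂ − θ₁ = +31.0°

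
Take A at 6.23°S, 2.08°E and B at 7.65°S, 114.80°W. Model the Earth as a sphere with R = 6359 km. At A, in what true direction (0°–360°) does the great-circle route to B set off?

258.4°

θ = atan2( sin Δλ·cos φ₂ ,  cos φ₁ sin φ₂ − sin φ₁ cos φ₂ cos Δλ )
  = atan2(-0.8840, -0.1810) = 258.43°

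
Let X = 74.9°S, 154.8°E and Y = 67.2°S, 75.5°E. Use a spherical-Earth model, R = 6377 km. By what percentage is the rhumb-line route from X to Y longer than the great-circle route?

7.6%

Great circle: σ = 0.4305 rad → d_gc = Rσ = 2745.0 km
Rhumb: Δφ = +0.1344, Δλ = -1.3840, Δψ = +0.4196, q = Δφ/Δψ = 0.3203 → d_rh = R√(Δφ²+q²Δλ²) = 2954.1 km
Excess = (2954.1 − 2745.0) / 2745.0 = 209.1 / 2745.0 = 7.62% ≈ 7.6%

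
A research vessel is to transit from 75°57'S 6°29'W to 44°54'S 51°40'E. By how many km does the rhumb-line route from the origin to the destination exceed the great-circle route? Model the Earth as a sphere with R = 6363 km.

Great circle: cos σ = sin φ₁ sin φ₂ + cos φ₁ cos φ₂ cos Δλ,  σ = 0.6833 rad → d_gc = 4347.78 km
Rhumb line: Δψ = +1.2148, q = Δφ/Δψ = 0.4461, d_rh = R√(Δφ²+q²Δλ²) = 4493.30 km
Excess = 4493.30 − 4347.78 = 145.52 ≈ 146 km

146 km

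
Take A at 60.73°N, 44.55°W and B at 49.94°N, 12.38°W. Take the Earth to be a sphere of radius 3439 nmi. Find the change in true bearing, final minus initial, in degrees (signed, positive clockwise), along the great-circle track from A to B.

+26.8°

Initial bearing θ₁ = atan2(sin Δλ cos φ₂, cos φ₁ sin φ₂ − sin φ₁ cos φ₂ cos Δλ) = 106.43°
Final bearing θ₂ = (initial bearing from the destination back to the start) + 180° = 133.22°
Δθ = θ₂ − θ₁ = +26.8°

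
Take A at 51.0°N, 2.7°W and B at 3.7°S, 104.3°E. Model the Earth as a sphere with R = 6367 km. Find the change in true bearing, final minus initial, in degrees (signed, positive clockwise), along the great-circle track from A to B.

+62.8°

At departure: θ₁ = atan2(sin Δλ cos φ₂, cos φ₁ sin φ₂ − sin φ₁ cos φ₂ cos Δλ) = 78.96°
At arrival: θ₂ = atan2(sin Δλ cos φ₁, −cos φ₂ sin φ₁ + sin φ₂ cos φ₁ cos Δλ) = 141.76°
Δθ = θ₂ − θ₁ = +62.8°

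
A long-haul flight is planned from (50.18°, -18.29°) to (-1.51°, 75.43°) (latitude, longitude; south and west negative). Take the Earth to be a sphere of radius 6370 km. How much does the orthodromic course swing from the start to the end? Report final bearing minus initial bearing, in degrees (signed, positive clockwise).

At departure: θ₁ = atan2(sin Δλ cos φ₂, cos φ₁ sin φ₂ − sin φ₁ cos φ₂ cos Δλ) = 88.11°
At arrival: θ₂ = atan2(sin Δλ cos φ₁, −cos φ₂ sin φ₁ + sin φ₂ cos φ₁ cos Δλ) = 140.19°
Δθ = θ₂ − θ₁ = +52.1°

+52.1°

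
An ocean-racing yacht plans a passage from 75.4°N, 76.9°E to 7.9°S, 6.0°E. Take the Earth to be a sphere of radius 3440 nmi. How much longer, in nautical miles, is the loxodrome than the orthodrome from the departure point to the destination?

162 nmi

Great circle: cos σ = sin φ₁ sin φ₂ + cos φ₁ cos φ₂ cos Δλ,  σ = 1.6221 rad → d_gc = 5580.1 nmi
Rhumb line: Δψ = -2.1932, q = Δφ/Δψ = 0.6629, d_rh = R√(Δφ²+q²Δλ²) = 5742.4 nmi
Excess = 5742.4 − 5580.1 = 162.3 ≈ 162 nmi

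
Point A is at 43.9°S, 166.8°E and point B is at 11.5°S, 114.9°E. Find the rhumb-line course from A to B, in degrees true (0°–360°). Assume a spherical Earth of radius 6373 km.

305.8°

Δψ = ln[tan(π/4+φ₂/2)/tan(π/4+φ₁/2)] = +0.6524
Δλ = -0.9058 rad (taken the short way round)
course = atan2(Δλ, Δψ) = 305.76°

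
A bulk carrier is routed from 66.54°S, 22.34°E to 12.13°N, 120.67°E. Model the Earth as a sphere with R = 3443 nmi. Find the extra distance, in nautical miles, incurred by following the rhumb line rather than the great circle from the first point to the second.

282 nmi

Great circle: cos σ = sin φ₁ sin φ₂ + cos φ₁ cos φ₂ cos Δλ,  σ = 1.8226 rad → d_gc = 6275.2 nmi
Rhumb line: Δψ = +1.7853, q = Δφ/Δψ = 0.7691, d_rh = R√(Δφ²+q²Δλ²) = 6557.5 nmi
Excess = 6557.5 − 6275.2 = 282.3 ≈ 282 nmi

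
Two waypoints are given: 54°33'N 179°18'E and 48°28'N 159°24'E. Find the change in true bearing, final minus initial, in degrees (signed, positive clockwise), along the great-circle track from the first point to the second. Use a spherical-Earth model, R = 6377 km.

-15.7°

Initial bearing θ₁ = atan2(sin Δλ cos φ₂, cos φ₁ sin φ₂ − sin φ₁ cos φ₂ cos Δλ) = 251.91°
Final bearing θ₂ = (initial bearing from the destination back to the start) + 180° = 236.25°
Δθ = θ₂ − θ₁ = -15.7°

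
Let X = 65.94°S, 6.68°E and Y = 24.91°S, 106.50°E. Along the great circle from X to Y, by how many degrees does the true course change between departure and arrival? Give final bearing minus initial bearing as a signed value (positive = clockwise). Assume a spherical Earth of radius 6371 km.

-84.2°

At departure: θ₁ = atan2(sin Δλ cos φ₂, cos φ₁ sin φ₂ − sin φ₁ cos φ₂ cos Δλ) = 109.30°
At arrival: θ₂ = atan2(sin Δλ cos φ₁, −cos φ₂ sin φ₁ + sin φ₂ cos φ₁ cos Δλ) = 25.10°
Δθ = θ₂ − θ₁ = -84.2°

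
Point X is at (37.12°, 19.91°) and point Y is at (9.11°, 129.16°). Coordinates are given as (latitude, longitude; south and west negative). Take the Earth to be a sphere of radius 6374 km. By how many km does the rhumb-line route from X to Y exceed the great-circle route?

394 km

Great circle: cos σ = sin φ₁ sin φ₂ + cos φ₁ cos φ₂ cos Δλ,  σ = 1.7356 rad → d_gc = 11062.5 km
Rhumb line: Δψ = -0.5389, q = Δφ/Δψ = 0.9071, d_rh = R√(Δφ²+q²Δλ²) = 11456.5 km
Excess = 11456.5 − 11062.5 = 394.0 ≈ 394 km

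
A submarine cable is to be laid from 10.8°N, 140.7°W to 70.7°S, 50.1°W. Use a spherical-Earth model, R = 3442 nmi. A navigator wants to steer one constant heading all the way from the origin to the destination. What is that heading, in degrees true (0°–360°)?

Meridional parts: M(φ₁)=+0.1896, M(φ₂)=-1.7718 → ΔM = -1.9614;  Δλ = +1.5813 rad
tan C = Δλ / ΔM = -0.8062 → C = 141.12°

141.1°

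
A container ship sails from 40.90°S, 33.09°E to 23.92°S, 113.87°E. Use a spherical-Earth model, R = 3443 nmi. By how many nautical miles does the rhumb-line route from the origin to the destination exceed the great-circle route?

116 nmi

Great circle: cos σ = sin φ₁ sin φ₂ + cos φ₁ cos φ₂ cos Δλ,  σ = 1.1851 rad → d_gc = 4080.4 nmi
Rhumb line: Δψ = +0.3534, q = Δφ/Δψ = 0.8386, d_rh = R√(Δφ²+q²Δλ²) = 4196.8 nmi
Excess = 4196.8 − 4080.4 = 116.4 ≈ 116 nmi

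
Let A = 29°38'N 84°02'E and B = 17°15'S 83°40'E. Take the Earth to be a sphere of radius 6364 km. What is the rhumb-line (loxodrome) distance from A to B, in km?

Δψ = ln[tan(π/4+φ₂/2)/tan(π/4+φ₁/2)] = -0.8477;  Δφ = -0.8183 rad,  Δλ = -0.0064 rad
q = Δφ/Δψ = 0.9653
d = R·√(Δφ² + q²Δλ²) = 6364·0.81829 = 5208 km

5208 km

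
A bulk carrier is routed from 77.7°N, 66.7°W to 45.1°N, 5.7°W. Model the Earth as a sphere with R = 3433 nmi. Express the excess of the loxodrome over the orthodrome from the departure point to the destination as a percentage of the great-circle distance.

3.7%

Great circle: σ = 0.6998 rad → d_gc = Rσ = 2402.4 nmi
Rhumb: Δφ = -0.5690, Δλ = +1.0647, Δψ = -1.3441, q = Δφ/Δψ = 0.4233 → d_rh = R√(Δφ²+q²Δλ²) = 2491.8 nmi
Excess = (2491.8 − 2402.4) / 2402.4 = 89.4 / 2402.4 = 3.72% ≈ 3.7%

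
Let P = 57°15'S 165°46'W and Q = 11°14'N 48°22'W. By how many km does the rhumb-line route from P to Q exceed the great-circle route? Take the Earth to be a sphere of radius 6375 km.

671 km

Great circle: cos σ = sin φ₁ sin φ₂ + cos φ₁ cos φ₂ cos Δλ,  σ = 1.9911 rad → d_gc = 12693.2 km
Rhumb line: Δψ = +1.4220, q = Δφ/Δψ = 0.8405, d_rh = R√(Δφ²+q²Δλ²) = 13364.4 km
Excess = 13364.4 − 12693.2 = 671.2 ≈ 671 km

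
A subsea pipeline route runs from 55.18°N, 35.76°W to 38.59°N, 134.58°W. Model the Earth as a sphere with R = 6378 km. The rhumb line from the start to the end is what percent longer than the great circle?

8.0%

Great circle: σ = 1.1112 rad → d_gc = Rσ = 7086.9 km
Rhumb: Δφ = -0.2896, Δλ = -1.7247, Δψ = -0.4286, q = Δφ/Δψ = 0.6755 → d_rh = R√(Δφ²+q²Δλ²) = 7657.3 km
Excess = (7657.3 − 7086.9) / 7086.9 = 570.4 / 7086.9 = 8.049% ≈ 8.0%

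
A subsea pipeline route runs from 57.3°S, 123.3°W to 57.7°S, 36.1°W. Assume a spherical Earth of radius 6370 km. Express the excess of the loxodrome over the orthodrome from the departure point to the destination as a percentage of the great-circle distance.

7.7%

Great circle: σ = 0.7592 rad → d_gc = Rσ = 4836.0 km
Rhumb: Δφ = -0.0070, Δλ = +1.5219, Δψ = -0.0130, q = Δφ/Δψ = 0.5373 → d_rh = R√(Δφ²+q²Δλ²) = 5209.1 km
Excess = (5209.1 − 4836.0) / 4836.0 = 373.1 / 4836.0 = 7.72% ≈ 7.7%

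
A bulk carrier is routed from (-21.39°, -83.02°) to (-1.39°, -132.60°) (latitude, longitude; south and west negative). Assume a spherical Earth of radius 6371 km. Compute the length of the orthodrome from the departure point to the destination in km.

Haversine: a = sin²(Δφ/2)+cos φ₁ cos φ₂ sin²(Δλ/2) = 0.19380;  σ = 2·atan2(√a,√(1−a))
σ = 52.237° → d = Rσ = 6371·0.91171 = 5809 km

5809 km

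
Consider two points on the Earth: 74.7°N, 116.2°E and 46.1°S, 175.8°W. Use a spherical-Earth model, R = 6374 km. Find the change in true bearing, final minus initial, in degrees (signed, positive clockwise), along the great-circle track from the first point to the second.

Initial bearing θ₁ = atan2(sin Δλ cos φ₂, cos φ₁ sin φ₂ − sin φ₁ cos φ₂ cos Δλ) = 124.43°
Final bearing θ₂ = (initial bearing from the destination back to the start) + 180° = 161.71°
Δθ = θ₂ − θ₁ = +37.3°

+37.3°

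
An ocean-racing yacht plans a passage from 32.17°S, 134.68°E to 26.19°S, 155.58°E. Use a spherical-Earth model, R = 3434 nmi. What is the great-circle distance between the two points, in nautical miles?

Haversine: a = sin²(Δφ/2)+cos φ₁ cos φ₂ sin²(Δλ/2) = 0.02771;  σ = 2·atan2(√a,√(1−a))
σ = 19.164° → d = Rσ = 3434·0.33448 = 1149 nmi

1149 nmi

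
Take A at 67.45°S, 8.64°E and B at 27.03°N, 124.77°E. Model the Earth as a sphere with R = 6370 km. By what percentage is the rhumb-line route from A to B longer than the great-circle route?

5.2%

Great circle: σ = 2.1775 rad → d_gc = Rσ = 13870.6 km
Rhumb: Δφ = +1.6490, Δλ = +2.0269, Δψ = +2.1029, q = Δφ/Δψ = 0.7841 → d_rh = R√(Δφ²+q²Δλ²) = 14588.8 km
Excess = (14588.8 − 13870.6) / 13870.6 = 718.2 / 13870.6 = 5.18% ≈ 5.2%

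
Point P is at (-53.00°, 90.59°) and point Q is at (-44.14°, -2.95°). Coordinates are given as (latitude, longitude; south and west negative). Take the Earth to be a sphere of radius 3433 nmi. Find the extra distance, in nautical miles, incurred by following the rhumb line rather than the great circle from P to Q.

256 nmi

Great circle: cos σ = sin φ₁ sin φ₂ + cos φ₁ cos φ₂ cos Δλ,  σ = 1.0128 rad → d_gc = 3476.84 nmi
Rhumb line: Δψ = +0.2345, q = Δφ/Δψ = 0.6593, d_rh = R√(Δφ²+q²Δλ²) = 3733.33 nmi
Excess = 3733.33 − 3476.84 = 256.49 ≈ 256 nmi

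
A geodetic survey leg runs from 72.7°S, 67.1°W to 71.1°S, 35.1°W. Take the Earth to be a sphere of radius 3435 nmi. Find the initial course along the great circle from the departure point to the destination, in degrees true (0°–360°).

96.3°

θ = atan2( sin Δλ·cos φ₂ ,  cos φ₁ sin φ₂ − sin φ₁ cos φ₂ cos Δλ )
  = atan2(+0.1717, -0.0191) = 96.34°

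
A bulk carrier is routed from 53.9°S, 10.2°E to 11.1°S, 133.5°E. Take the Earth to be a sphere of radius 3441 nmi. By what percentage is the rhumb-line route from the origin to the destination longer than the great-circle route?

Great circle: σ = 1.7334 rad → d_gc = Rσ = 5964.6 nmi
Rhumb: Δφ = +0.7470, Δλ = +2.1520, Δψ = +0.9263, q = Δφ/Δψ = 0.8065 → d_rh = R√(Δφ²+q²Δλ²) = 6501.6 nmi
Excess = (6501.6 − 5964.6) / 5964.6 = 537.0 / 5964.6 = 9.00% ≈ 9.0%

9.0%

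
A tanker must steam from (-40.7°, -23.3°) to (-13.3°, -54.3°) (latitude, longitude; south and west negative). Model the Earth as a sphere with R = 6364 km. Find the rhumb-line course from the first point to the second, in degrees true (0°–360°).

315.2°

Meridional parts: M(φ₁)=-0.7789, M(φ₂)=-0.2342 → ΔM = +0.5447;  Δλ = -0.5411 rad
tan C = Δλ / ΔM = -0.9933 → C = 315.19°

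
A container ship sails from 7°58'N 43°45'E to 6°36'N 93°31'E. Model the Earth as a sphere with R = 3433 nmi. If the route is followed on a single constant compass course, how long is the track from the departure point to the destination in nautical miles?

Δψ = ln[tan(π/4+φ₂/2)/tan(π/4+φ₁/2)] = -0.0240;  Δφ = -0.0239 rad,  Δλ = +0.8686 rad
q = Δφ/Δψ = 0.9919
d = R·√(Δφ² + q²Δλ²) = 3433·0.86189 = 2959 nmi

2959 nmi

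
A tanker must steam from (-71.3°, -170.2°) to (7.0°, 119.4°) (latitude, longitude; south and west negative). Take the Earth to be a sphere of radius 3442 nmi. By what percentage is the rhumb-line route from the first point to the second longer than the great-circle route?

2.6%

Great circle: σ = 1.5795 rad → d_gc = Rσ = 5436.6 nmi
Rhumb: Δφ = +1.3666, Δλ = -1.2287, Δψ = +1.9264, q = Δφ/Δψ = 0.7094 → d_rh = R√(Δφ²+q²Δλ²) = 5579.2 nmi
Excess = (5579.2 − 5436.6) / 5436.6 = 142.6 / 5436.6 = 2.62% ≈ 2.6%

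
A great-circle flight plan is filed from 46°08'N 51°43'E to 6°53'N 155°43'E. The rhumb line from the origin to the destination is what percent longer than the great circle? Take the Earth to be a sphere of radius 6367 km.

4.1%

Great circle: σ = 1.6509 rad → d_gc = Rσ = 10511.4 km
Rhumb: Δφ = -0.6850, Δλ = +1.8151, Δψ = -0.7892, q = Δφ/Δψ = 0.8680 → d_rh = R√(Δφ²+q²Δλ²) = 10938.9 km
Excess = (10938.9 − 10511.4) / 10511.4 = 427.5 / 10511.4 = 4.07% ≈ 4.1%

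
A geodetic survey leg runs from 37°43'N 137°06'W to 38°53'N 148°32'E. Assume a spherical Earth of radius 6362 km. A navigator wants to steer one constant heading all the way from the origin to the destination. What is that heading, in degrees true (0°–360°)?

Meridional parts: M(φ₁)=+0.7117, M(φ₂)=+0.7377 → ΔM = +0.0259;  Δλ = -1.2979 rad
tan C = Δλ / ΔM = -50.0219 → C = 271.15°

271.1°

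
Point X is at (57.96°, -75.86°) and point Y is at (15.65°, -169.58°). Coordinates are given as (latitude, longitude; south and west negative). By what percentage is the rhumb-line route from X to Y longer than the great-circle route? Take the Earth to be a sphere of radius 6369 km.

Great circle: σ = 1.3740 rad → d_gc = Rσ = 8751.0 km
Rhumb: Δφ = -0.7384, Δλ = -1.6357, Δψ = -0.9712, q = Δφ/Δψ = 0.7603 → d_rh = R√(Δφ²+q²Δλ²) = 9212.0 km
Excess = (9212.0 − 8751.0) / 8751.0 = 461.0 / 8751.0 = 5.27% ≈ 5.3%

5.3%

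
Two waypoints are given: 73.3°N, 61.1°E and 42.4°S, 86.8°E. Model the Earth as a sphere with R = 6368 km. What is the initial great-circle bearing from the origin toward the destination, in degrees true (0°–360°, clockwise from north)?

158.9°

θ = atan2( sin Δλ·cos φ₂ ,  cos φ₁ sin φ₂ − sin φ₁ cos φ₂ cos Δλ )
  = atan2(+0.3202, -0.8311) = 158.93°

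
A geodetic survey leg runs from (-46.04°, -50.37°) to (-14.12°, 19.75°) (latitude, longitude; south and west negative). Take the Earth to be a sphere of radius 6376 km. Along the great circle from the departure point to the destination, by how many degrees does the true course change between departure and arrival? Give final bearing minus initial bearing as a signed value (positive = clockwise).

Initial bearing θ₁ = atan2(sin Δλ cos φ₂, cos φ₁ sin φ₂ − sin φ₁ cos φ₂ cos Δλ) = 85.73°
Final bearing θ₂ = (initial bearing from the destination back to the start) + 180° = 45.54°
Δθ = θ₂ − θ₁ = -40.2°

-40.2°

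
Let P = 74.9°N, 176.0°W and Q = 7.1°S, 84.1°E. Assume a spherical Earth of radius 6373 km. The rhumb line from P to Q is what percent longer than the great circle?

Great circle: σ = 1.7353 rad → d_gc = Rσ = 11059.2 km
Rhumb: Δφ = -1.4312, Δλ = -1.7436, Δψ = -2.1451, q = Δφ/Δψ = 0.6672 → d_rh = R√(Δφ²+q²Δλ²) = 11753.8 km
Excess = (11753.8 − 11059.2) / 11059.2 = 694.6 / 11059.2 = 6.28% ≈ 6.3%

6.3%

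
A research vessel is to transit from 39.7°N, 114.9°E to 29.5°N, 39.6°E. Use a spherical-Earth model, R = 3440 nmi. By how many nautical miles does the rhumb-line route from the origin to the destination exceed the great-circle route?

98 nmi

Great circle: cos σ = sin φ₁ sin φ₂ + cos φ₁ cos φ₂ cos Δλ,  σ = 1.0650 rad → d_gc = 3663.7 nmi
Rhumb line: Δψ = -0.2168, q = Δφ/Δψ = 0.8210, d_rh = R√(Δφ²+q²Δλ²) = 3761.9 nmi
Excess = 3761.9 − 3663.7 = 98.2 ≈ 98 nmi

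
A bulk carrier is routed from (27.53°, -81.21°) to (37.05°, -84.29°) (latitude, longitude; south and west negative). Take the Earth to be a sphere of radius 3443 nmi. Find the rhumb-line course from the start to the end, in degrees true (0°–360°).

Δψ = ln[tan(π/4+φ₂/2)/tan(π/4+φ₁/2)] = +0.1970
Δλ = -0.0538 rad (taken the short way round)
course = atan2(Δλ, Δψ) = 344.73°

344.7°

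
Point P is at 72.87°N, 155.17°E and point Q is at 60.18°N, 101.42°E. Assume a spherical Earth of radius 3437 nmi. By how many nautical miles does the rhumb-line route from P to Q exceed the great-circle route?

Great circle: cos σ = sin φ₁ sin φ₂ + cos φ₁ cos φ₂ cos Δλ,  σ = 0.4135 rad → d_gc = 1421.3 nmi
Rhumb line: Δψ = -0.5698, q = Δφ/Δψ = 0.3887, d_rh = R√(Δφ²+q²Δλ²) = 1466.4 nmi
Excess = 1466.4 − 1421.3 = 45.1 ≈ 45 nmi

45 nmi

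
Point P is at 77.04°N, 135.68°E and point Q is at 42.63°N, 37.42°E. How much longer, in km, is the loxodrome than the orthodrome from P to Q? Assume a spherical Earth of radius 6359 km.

Great circle: cos σ = sin φ₁ sin φ₂ + cos φ₁ cos φ₂ cos Δλ,  σ = 0.8811 rad → d_gc = 5602.9 km
Rhumb line: Δψ = -1.3512, q = Δφ/Δψ = 0.4445, d_rh = R√(Δφ²+q²Δλ²) = 6170.9 km
Excess = 6170.9 − 5602.9 = 568.0 ≈ 568 km

568 km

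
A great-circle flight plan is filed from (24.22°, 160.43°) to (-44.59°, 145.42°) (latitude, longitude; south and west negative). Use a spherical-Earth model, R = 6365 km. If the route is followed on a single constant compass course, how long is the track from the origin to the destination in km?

Δψ = ln[tan(π/4+φ₂/2)/tan(π/4+φ₁/2)] = -1.3072;  Δφ = -1.2010 rad,  Δλ = -0.2620 rad
q = Δφ/Δψ = 0.9187
d = R·√(Δφ² + q²Δλ²) = 6365·1.22484 = 7796 km

7796 km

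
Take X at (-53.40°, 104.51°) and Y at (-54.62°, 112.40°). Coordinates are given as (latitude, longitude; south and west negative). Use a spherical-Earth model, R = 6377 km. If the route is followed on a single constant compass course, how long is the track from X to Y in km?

Rhumb course C = atan2(Δλ, Δψ) with Δψ = ln[tan(π/4+φ₂/2)/tan(π/4+φ₁/2)] = -0.0362, Δλ = +0.1377 → C = 104.74°
d = R·|Δφ| / |cos C| = 6377·0.02129 / 0.25449 = 534 km

534 km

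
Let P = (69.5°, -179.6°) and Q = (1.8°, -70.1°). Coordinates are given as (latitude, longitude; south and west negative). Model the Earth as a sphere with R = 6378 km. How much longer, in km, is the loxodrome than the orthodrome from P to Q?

842 km

Great circle: cos σ = sin φ₁ sin φ₂ + cos φ₁ cos φ₂ cos Δλ,  σ = 1.6583 rad → d_gc = 10576.8 km
Rhumb line: Δψ = -1.6788, q = Δφ/Δψ = 0.7038, d_rh = R√(Δφ²+q²Δλ²) = 11419.2 km
Excess = 11419.2 − 10576.8 = 842.4 ≈ 842 km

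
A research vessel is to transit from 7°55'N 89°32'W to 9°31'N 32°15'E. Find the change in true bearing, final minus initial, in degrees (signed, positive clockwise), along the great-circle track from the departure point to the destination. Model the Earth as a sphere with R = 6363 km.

+30.5°

Initial bearing θ₁ = atan2(sin Δλ cos φ₂, cos φ₁ sin φ₂ − sin φ₁ cos φ₂ cos Δλ) = 74.32°
Final bearing θ₂ = (initial bearing from the destination back to the start) + 180° = 104.78°
Δθ = θ₂ − θ₁ = +30.5°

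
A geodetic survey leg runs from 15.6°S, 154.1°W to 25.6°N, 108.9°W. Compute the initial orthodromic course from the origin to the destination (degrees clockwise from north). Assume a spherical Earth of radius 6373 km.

47.5°

θ = atan2( sin Δλ·cos φ₂ ,  cos φ₁ sin φ₂ − sin φ₁ cos φ₂ cos Δλ )
  = atan2(+0.6399, +0.5871) = 47.47°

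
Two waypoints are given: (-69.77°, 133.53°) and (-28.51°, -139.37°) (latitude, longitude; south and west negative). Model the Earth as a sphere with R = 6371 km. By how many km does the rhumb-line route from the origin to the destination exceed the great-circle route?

Great circle: cos σ = sin φ₁ sin φ₂ + cos φ₁ cos φ₂ cos Δλ,  σ = 1.0891 rad → d_gc = 6939.0 km
Rhumb line: Δψ = +1.2042, q = Δφ/Δψ = 0.5980, d_rh = R√(Δφ²+q²Δλ²) = 7388.6 km
Excess = 7388.6 − 6939.0 = 449.6 ≈ 450 km

450 km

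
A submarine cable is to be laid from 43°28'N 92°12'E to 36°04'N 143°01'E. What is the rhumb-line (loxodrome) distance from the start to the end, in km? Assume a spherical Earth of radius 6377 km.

Rhumb course C = atan2(Δλ, Δψ) with Δψ = ln[tan(π/4+φ₂/2)/tan(π/4+φ₁/2)] = -0.1683, Δλ = +0.8869 → C = 100.74°
d = R·|Δφ| / |cos C| = 6377·0.12915 / 0.18644 = 4418 km

4418 km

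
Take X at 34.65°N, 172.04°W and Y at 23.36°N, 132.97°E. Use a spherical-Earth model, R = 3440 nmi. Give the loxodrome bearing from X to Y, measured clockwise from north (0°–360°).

256.8°

Meridional parts: M(φ₁)=+0.6454, M(φ₂)=+0.4195 → ΔM = -0.2259;  Δλ = -0.9598 rad
tan C = Δλ / ΔM = +4.2486 → C = 256.76°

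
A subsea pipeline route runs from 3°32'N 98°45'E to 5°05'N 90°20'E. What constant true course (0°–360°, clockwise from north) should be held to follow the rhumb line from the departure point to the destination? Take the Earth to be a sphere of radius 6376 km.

Meridional parts: M(φ₁)=+0.0617, M(φ₂)=+0.0888 → ΔM = +0.0271;  Δλ = -0.1469 rad
tan C = Δλ / ΔM = -5.4146 → C = 280.46°

280.5°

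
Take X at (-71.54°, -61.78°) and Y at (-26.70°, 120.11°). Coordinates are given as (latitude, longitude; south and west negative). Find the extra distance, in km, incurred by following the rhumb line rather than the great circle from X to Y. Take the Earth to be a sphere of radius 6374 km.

3561 km

Great circle: cos σ = sin φ₁ sin φ₂ + cos φ₁ cos φ₂ cos Δλ,  σ = 1.4268 rad → d_gc = 9094.6 km
Rhumb line: Δψ = +1.3332, q = Δφ/Δψ = 0.5870, d_rh = R√(Δφ²+q²Δλ²) = 12655.6 km
Excess = 12655.6 − 9094.6 = 3561.0 ≈ 3561 km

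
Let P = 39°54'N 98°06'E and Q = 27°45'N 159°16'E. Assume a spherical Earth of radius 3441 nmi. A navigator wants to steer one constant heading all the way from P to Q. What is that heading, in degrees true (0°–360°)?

Meridional parts: M(φ₁)=+0.7606, M(φ₂)=+0.5045 → ΔM = -0.2562;  Δλ = +1.0676 rad
tan C = Δλ / ΔM = -4.1673 → C = 103.49°

103.5°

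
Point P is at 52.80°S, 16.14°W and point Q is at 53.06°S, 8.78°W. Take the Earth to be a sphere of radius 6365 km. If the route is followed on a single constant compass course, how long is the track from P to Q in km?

494 km

Δψ = ln[tan(π/4+φ₂/2)/tan(π/4+φ₁/2)] = -0.0075;  Δφ = -0.0045 rad,  Δλ = +0.1285 rad
q = Δφ/Δψ = 0.6028
d = R·√(Δφ² + q²Δλ²) = 6365·0.07756 = 494 km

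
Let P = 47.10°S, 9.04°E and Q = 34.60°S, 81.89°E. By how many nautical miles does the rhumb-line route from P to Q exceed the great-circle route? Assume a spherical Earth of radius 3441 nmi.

106 nmi

Great circle: cos σ = sin φ₁ sin φ₂ + cos φ₁ cos φ₂ cos Δλ,  σ = 0.9506 rad → d_gc = 3271.01 nmi
Rhumb line: Δψ = +0.2899, q = Δφ/Δψ = 0.7527, d_rh = R√(Δφ²+q²Δλ²) = 3377.50 nmi
Excess = 3377.50 − 3271.01 = 106.49 ≈ 106 nmi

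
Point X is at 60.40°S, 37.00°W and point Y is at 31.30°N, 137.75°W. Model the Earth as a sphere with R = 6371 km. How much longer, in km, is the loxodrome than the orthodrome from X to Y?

301 km

Great circle: cos σ = sin φ₁ sin φ₂ + cos φ₁ cos φ₂ cos Δλ,  σ = 2.1299 rad → d_gc = 13569.7 km
Rhumb line: Δψ = +1.9067, q = Δφ/Δψ = 0.8394, d_rh = R√(Δφ²+q²Δλ²) = 13870.8 km
Excess = 13870.8 − 13569.7 = 301.1 ≈ 301 km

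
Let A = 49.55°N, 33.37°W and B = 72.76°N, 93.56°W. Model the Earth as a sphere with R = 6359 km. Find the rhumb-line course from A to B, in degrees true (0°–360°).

310.2°

Meridional parts: M(φ₁)=+0.9985, M(φ₂)=+1.8866 → ΔM = +0.8880;  Δλ = -1.0505 rad
tan C = Δλ / ΔM = -1.1830 → C = 310.21°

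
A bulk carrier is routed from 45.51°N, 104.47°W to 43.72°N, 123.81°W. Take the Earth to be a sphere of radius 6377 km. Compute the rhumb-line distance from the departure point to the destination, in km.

1545 km

Δψ = ln[tan(π/4+φ₂/2)/tan(π/4+φ₁/2)] = -0.0439;  Δφ = -0.0312 rad,  Δλ = -0.3375 rad
q = Δφ/Δψ = 0.7118
d = R·√(Δφ² + q²Δλ²) = 6377·0.24227 = 1545 km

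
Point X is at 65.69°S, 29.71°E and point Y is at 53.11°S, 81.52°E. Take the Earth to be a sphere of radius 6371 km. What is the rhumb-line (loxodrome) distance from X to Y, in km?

3213 km

Δψ = ln[tan(π/4+φ₂/2)/tan(π/4+φ₁/2)] = +0.4373;  Δφ = +0.2196 rad,  Δλ = +0.9043 rad
q = Δφ/Δψ = 0.5021
d = R·√(Δφ² + q²Δλ²) = 6371·0.50432 = 3213 km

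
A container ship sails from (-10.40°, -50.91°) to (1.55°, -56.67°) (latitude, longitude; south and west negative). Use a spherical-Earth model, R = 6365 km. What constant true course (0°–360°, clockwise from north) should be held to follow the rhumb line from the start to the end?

Δψ = ln[tan(π/4+φ₂/2)/tan(π/4+φ₁/2)] = +0.2096
Δλ = -0.1005 rad (taken the short way round)
course = atan2(Δλ, Δψ) = 334.37°

334.4°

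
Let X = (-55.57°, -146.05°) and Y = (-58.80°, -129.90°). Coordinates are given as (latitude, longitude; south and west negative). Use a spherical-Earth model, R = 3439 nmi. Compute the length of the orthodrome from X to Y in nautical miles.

cos σ = sin φ₁ sin φ₂ + cos φ₁ cos φ₂ cos Δλ
      = sin(-55.57°)sin(-58.80°) + cos(-55.57°)cos(-58.80°)cos(16.15°) = 0.9869
σ = 9.301° → d = Rσ = 3439·0.16233 = 558 nmi

558 nmi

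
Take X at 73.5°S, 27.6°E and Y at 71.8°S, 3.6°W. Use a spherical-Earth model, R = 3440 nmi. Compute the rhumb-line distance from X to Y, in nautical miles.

Δψ = ln[tan(π/4+φ₂/2)/tan(π/4+φ₁/2)] = +0.0996;  Δφ = +0.0297 rad,  Δλ = -0.5445 rad
q = Δφ/Δψ = 0.2980
d = R·√(Δφ² + q²Δλ²) = 3440·0.16495 = 567 nmi

567 nmi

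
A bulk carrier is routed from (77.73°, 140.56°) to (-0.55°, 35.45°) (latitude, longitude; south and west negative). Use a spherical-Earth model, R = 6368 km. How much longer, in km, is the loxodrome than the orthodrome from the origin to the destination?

Great circle: cos σ = sin φ₁ sin φ₂ + cos φ₁ cos φ₂ cos Δλ,  σ = 1.6356 rad → d_gc = 10415.6 km
Rhumb line: Δψ = -2.2400, q = Δφ/Δψ = 0.6099, d_rh = R√(Δφ²+q²Δλ²) = 11245.7 km
Excess = 11245.7 − 10415.6 = 830.1 ≈ 830 km

830 km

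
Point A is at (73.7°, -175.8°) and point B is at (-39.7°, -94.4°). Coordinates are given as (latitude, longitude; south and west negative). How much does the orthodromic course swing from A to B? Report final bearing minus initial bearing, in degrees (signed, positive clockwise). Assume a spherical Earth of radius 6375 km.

At departure: θ₁ = atan2(sin Δλ cos φ₂, cos φ₁ sin φ₂ − sin φ₁ cos φ₂ cos Δλ) = 110.85°
At arrival: θ₂ = atan2(sin Δλ cos φ₁, −cos φ₂ sin φ₁ + sin φ₂ cos φ₁ cos Δλ) = 160.07°
Δθ = θ₂ − θ₁ = +49.2°

+49.2°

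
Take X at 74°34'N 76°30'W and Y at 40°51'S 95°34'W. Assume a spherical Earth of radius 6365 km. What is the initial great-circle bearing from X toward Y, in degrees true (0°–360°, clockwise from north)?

θ = atan2( sin Δλ·cos φ₂ ,  cos φ₁ sin φ₂ − sin φ₁ cos φ₂ cos Δλ )
  = atan2(-0.2471, -0.8632) = 195.97°

196.0°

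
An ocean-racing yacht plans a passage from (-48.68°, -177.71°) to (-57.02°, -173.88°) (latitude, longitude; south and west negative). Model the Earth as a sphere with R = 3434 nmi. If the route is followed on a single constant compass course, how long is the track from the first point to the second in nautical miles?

Δψ = ln[tan(π/4+φ₂/2)/tan(π/4+φ₁/2)] = -0.2420;  Δφ = -0.1456 rad,  Δλ = +0.0668 rad
q = Δφ/Δψ = 0.6015
d = R·√(Δφ² + q²Δλ²) = 3434·0.15101 = 519 nmi

519 nmi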